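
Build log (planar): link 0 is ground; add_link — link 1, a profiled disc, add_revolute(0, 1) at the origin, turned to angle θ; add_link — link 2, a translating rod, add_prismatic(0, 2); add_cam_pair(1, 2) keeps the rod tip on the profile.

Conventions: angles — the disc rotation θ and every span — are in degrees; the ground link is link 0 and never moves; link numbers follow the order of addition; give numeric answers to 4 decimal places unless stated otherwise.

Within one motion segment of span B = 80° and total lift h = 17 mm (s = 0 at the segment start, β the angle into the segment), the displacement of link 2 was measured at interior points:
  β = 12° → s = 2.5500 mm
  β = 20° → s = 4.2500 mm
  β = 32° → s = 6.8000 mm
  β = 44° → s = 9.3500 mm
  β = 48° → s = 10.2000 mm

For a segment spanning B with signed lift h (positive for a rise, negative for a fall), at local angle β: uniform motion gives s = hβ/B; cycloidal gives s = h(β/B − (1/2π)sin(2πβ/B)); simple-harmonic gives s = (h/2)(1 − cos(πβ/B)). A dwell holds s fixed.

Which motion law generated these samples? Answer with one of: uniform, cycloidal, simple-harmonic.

candidates at β/B = r: uniform s = h·r (linear in β); cycloidal s = h·(r − sin(2πr)/(2π)); simple-harmonic s = (h/2)(1 − cos(πr))
β=12°: printed 2.5500 | uniform 2.5500, cycloidal 0.3611, simple-harmonic 0.9264
β=20°: printed 4.2500 | uniform 4.2500, cycloidal 1.5444, simple-harmonic 2.4896
β=32°: printed 6.8000 | uniform 6.8000, cycloidal 5.2097, simple-harmonic 5.8734
β=44°: printed 9.3500 | uniform 9.3500, cycloidal 10.1861, simple-harmonic 9.8297
β=48°: printed 10.2000 | uniform 10.2000, cycloidal 11.7903, simple-harmonic 11.1266
only one law matches every sample → uniform

uniform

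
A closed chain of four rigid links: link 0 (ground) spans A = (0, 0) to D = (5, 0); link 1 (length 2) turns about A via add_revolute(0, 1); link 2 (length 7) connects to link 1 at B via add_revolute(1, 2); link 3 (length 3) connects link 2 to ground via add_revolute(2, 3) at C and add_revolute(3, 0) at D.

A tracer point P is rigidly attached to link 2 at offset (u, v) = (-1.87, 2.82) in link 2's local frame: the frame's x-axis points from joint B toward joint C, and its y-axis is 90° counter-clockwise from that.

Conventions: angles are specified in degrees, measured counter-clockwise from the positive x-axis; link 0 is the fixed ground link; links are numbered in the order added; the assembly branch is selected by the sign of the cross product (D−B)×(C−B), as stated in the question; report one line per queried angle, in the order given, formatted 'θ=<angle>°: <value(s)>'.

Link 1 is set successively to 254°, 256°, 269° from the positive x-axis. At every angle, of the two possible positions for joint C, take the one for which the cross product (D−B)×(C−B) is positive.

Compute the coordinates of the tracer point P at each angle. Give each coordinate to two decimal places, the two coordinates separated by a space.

A=(0,0), D=(5.00,0)
θ=254°: B = A + 2.00·(cos254°, sin254°) = (-0.5513, -1.9225)
θ=254°: |BD| = 5.8748
θ=254°: circle(B,7.00) ∩ circle(D,3.00): a=6.3418, h=2.9634
θ=254°:   candidates: C₊=(4.4715,2.9531) cross=17.409; C₋=(6.4111,-2.6474) cross=-17.409
θ=254°:   branch + wants cross > 0 → take C=(4.4715,2.9531) (cross=17.409)
θ=254°: ex = (C−B)/|BC| = (0.7175,0.6965); ey = (-0.6965,0.7175)
θ=254°: P = B + -1.87·ex + 2.82·ey = (-3.8573,-1.2015)
θ=256°: B = A + 2.00·(cos256°, sin256°) = (-0.4838, -1.9406)
θ=256°: |BD| = 5.8171
θ=256°: circle(B,7.00) ∩ circle(D,3.00): a=6.3467, h=2.9529
θ=256°:   candidates: C₊=(4.5142,2.9604) cross=17.177; C₋=(6.4844,-2.6070) cross=-17.177
θ=256°:   branch + wants cross > 0 → take C=(4.5142,2.9604) (cross=17.177)
θ=256°: ex = (C−B)/|BC| = (0.7140,0.7001); ey = (-0.7001,0.7140)
θ=256°: P = B + -1.87·ex + 2.82·ey = (-3.7934,-1.2364)
θ=269°: B = A + 2.00·(cos269°, sin269°) = (-0.0349, -1.9997)
θ=269°: |BD| = 5.4175
θ=269°: circle(B,7.00) ∩ circle(D,3.00): a=6.4005, h=2.8344
θ=269°:   candidates: C₊=(4.8674,2.9971) cross=15.355; C₋=(6.9598,-2.2714) cross=-15.355
θ=269°:   branch + wants cross > 0 → take C=(4.8674,2.9971) (cross=15.355)
θ=269°: ex = (C−B)/|BC| = (0.7003,0.7138); ey = (-0.7138,0.7003)
θ=269°: P = B + -1.87·ex + 2.82·ey = (-3.3575,-1.3596)

θ=254°: -3.86 -1.20
θ=256°: -3.79 -1.24
θ=269°: -3.36 -1.36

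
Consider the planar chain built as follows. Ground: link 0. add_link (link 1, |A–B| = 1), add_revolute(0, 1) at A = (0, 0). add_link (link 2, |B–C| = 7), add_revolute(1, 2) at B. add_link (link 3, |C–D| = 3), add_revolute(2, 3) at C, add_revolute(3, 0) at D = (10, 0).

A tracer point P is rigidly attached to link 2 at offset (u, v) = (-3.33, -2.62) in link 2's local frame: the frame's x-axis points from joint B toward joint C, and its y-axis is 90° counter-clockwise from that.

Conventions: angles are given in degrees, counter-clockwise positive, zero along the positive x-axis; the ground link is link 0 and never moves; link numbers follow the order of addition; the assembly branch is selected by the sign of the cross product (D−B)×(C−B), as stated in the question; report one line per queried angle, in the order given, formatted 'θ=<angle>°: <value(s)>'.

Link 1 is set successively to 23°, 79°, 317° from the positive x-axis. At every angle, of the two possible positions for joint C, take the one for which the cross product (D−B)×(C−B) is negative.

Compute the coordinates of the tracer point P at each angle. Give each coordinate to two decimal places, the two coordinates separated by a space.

A=(0,0), D=(10.00,0)
θ=23°: B = A + 1.00·(cos23°, sin23°) = (0.9205, 0.3907)
θ=23°: |BD| = 9.0879
θ=23°: circle(B,7.00) ∩ circle(D,3.00): a=6.7447, h=1.8733
θ=23°:   candidates: C₊=(7.7395,1.9723) cross=17.025; C₋=(7.5784,-1.7708) cross=-17.025
θ=23°:   branch - wants cross < 0 → take C=(7.5784,-1.7708) (cross=-17.025)
θ=23°: ex = (C−B)/|BC| = (0.9511,-0.3088); ey = (0.3088,0.9511)
θ=23°: P = B + -3.33·ex + -2.62·ey = (-3.0558,-1.0729)
θ=79°: B = A + 1.00·(cos79°, sin79°) = (0.1908, 0.9816)
θ=79°: |BD| = 9.8582
θ=79°: circle(B,7.00) ∩ circle(D,3.00): a=6.9579, h=0.7669
θ=79°:   candidates: C₊=(7.1905,1.0519) cross=7.560; C₋=(7.0377,-0.4743) cross=-7.560
θ=79°:   branch - wants cross < 0 → take C=(7.0377,-0.4743) (cross=-7.560)
θ=79°: ex = (C−B)/|BC| = (0.9781,-0.2080); ey = (0.2080,0.9781)
θ=79°: P = B + -3.33·ex + -2.62·ey = (-3.6113,-0.8885)
θ=317°: B = A + 1.00·(cos317°, sin317°) = (0.7314, -0.6820)
θ=317°: |BD| = 9.2937
θ=317°: circle(B,7.00) ∩ circle(D,3.00): a=6.7988, h=1.6660
θ=317°:   candidates: C₊=(7.3896,1.4785) cross=15.484; C₋=(7.6341,-1.8446) cross=-15.484
θ=317°:   branch - wants cross < 0 → take C=(7.6341,-1.8446) (cross=-15.484)
θ=317°: ex = (C−B)/|BC| = (0.9861,-0.1661); ey = (0.1661,0.9861)
θ=317°: P = B + -3.33·ex + -2.62·ey = (-2.9876,-2.7125)

θ=23°: -3.06 -1.07
θ=79°: -3.61 -0.89
θ=317°: -2.99 -2.71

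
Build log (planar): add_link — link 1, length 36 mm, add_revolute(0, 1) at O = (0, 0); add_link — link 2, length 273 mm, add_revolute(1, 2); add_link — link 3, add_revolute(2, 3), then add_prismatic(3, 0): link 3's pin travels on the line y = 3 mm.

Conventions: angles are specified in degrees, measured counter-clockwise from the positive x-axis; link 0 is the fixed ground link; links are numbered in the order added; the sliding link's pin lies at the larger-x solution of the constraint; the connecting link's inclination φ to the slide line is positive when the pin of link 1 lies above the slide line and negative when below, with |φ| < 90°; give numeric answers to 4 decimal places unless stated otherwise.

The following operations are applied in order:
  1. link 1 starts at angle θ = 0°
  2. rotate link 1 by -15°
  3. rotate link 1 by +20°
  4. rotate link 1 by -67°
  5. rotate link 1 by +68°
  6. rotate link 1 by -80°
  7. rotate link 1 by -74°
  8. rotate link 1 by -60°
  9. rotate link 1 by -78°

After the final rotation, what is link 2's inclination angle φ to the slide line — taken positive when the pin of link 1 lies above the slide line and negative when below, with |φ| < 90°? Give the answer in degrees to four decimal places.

geometry: r = 36 mm, L = 273 mm, e = 3 mm; θ starts at 0°
rotate link 1 by -15°: θ ← 0° -15° = -15°
rotate link 1 by +20°: θ ← -15° +20° = 5°
rotate link 1 by -67°: θ ← 5° -67° = -62°
rotate link 1 by +68°: θ ← -62° +68° = 6°
rotate link 1 by -80°: θ ← 6° -80° = -74°
rotate link 1 by -74°: θ ← -74° -74° = -148°
rotate link 1 by -60°: θ ← -148° -60° = -208°
rotate link 1 by -78°: θ ← -208° -78° = -286°
h = r sin θ − e = 34.605421 − 3 = 31.605421
sin φ = h / L = 31.605421 / 273 = 0.11577077
φ = arcsin(0.11577077) = 6.648084°

6.6481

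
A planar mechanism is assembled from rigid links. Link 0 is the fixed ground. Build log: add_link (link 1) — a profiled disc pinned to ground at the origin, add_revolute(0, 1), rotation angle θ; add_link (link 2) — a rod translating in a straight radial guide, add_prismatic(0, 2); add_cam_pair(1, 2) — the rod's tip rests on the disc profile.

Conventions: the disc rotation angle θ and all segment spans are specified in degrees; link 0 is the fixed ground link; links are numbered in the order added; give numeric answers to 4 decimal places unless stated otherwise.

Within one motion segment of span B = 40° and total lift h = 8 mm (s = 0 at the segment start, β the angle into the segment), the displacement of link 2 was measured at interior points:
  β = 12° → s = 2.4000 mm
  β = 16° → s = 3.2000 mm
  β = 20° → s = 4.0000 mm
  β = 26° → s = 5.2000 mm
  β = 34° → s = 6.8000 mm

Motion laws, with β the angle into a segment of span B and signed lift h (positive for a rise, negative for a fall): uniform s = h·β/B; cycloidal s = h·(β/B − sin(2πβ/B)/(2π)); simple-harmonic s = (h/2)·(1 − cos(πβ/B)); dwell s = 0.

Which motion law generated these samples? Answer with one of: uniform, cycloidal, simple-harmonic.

candidates at β/B = r: uniform s = h·r (linear in β); cycloidal s = h·(r − sin(2πr)/(2π)); simple-harmonic s = (h/2)(1 − cos(πr))
β=12°: printed 2.4000 | uniform 2.4000, cycloidal 1.1891, simple-harmonic 1.6489
β=16°: printed 3.2000 | uniform 3.2000, cycloidal 2.4516, simple-harmonic 2.7639
β=20°: printed 4.0000 | uniform 4.0000, cycloidal 4.0000, simple-harmonic 4.0000
β=26°: printed 5.2000 | uniform 5.2000, cycloidal 6.2301, simple-harmonic 5.8160
β=34°: printed 6.8000 | uniform 6.8000, cycloidal 7.8301, simple-harmonic 7.5640
only one law matches every sample → uniform

uniform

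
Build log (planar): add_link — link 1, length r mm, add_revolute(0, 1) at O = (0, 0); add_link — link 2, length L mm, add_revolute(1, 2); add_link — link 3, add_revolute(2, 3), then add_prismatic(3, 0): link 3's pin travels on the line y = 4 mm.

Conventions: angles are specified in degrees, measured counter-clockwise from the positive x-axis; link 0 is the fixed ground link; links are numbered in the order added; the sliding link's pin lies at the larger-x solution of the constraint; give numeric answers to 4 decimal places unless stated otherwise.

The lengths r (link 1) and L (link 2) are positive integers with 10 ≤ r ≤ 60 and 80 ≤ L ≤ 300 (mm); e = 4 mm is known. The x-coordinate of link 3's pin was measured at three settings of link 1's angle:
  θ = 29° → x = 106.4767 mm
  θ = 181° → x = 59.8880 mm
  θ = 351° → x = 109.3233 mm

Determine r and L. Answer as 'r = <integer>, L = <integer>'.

constraint per measurement: (x − r cos θ)² + (r sin θ − e)² = L²
subtracting the θ₁ and θ₂ equations cancels the r² and L² terms:
r = (x₁² − x₂²) / (2[(x₁cos θ₁ + e sin θ₁) − (x₂cos θ₂ + e sin θ₂)]) = 25.0000 → r = 25
L² = (x₁ − r cos θ₁)² + (r sin θ₁ − e)² = 7224.9947 → L = 85.0000 → L = 85
check at θ₃=351°: x = 109.3233 (printed 109.3233) ✓

r = 25, L = 85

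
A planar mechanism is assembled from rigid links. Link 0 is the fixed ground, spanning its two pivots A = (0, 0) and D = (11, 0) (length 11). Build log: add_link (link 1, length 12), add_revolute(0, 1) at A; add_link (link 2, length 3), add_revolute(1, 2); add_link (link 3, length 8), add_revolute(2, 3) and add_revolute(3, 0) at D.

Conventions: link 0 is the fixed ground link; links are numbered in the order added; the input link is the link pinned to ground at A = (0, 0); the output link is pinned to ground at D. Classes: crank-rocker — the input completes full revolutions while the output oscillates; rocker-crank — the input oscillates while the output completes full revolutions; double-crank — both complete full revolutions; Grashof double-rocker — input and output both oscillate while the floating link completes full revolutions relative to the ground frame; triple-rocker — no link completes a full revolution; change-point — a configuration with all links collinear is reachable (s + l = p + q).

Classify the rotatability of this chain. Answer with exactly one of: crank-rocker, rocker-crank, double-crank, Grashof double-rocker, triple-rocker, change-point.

lengths: ground=11, input=12, coupler=3, output=8
sorted: s=3 (shortest), l=12 (longest), p+q=19
s + l = 15 vs p + q = 19
s + l < p + q (Grashof) with shortest = coupler link → Grashof double-rocker

Grashof double-rocker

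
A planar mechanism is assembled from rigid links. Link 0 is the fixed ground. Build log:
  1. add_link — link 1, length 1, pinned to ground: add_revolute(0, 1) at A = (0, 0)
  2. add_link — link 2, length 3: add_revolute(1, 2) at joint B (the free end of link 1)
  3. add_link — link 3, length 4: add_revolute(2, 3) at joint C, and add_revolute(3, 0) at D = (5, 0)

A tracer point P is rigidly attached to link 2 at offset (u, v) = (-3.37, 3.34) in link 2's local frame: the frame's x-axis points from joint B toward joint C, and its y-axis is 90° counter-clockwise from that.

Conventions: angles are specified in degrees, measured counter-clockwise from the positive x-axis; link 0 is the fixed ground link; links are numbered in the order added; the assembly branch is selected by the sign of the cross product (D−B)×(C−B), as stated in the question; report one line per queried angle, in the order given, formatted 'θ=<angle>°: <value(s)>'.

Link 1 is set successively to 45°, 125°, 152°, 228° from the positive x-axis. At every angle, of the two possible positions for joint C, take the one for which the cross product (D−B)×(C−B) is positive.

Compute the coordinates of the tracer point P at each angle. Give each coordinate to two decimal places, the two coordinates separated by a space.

A=(0,0), D=(5.00,0)
θ=45°: B = A + 1.00·(cos45°, sin45°) = (0.7071, 0.7071)
θ=45°: |BD| = 4.3507
θ=45°: circle(B,3.00) ∩ circle(D,4.00): a=1.3709, h=2.6684
θ=45°:   candidates: C₊=(2.4935,3.1173) cross=11.610; C₋=(1.6261,-2.1487) cross=-11.610
θ=45°:   branch + wants cross > 0 → take C=(2.4935,3.1173) (cross=11.610)
θ=45°: ex = (C−B)/|BC| = (0.5955,0.8034); ey = (-0.8034,0.5955)
θ=45°: P = B + -3.37·ex + 3.34·ey = (-3.9829,-0.0115)
θ=125°: B = A + 1.00·(cos125°, sin125°) = (-0.5736, 0.8192)
θ=125°: |BD| = 5.6335
θ=125°: circle(B,3.00) ∩ circle(D,4.00): a=2.1954, h=2.0445
θ=125°:   candidates: C₊=(1.8958,2.5227) cross=11.518; C₋=(1.3012,-1.5229) cross=-11.518
θ=125°:   branch + wants cross > 0 → take C=(1.8958,2.5227) (cross=11.518)
θ=125°: ex = (C−B)/|BC| = (0.8231,0.5679); ey = (-0.5679,0.8231)
θ=125°: P = B + -3.37·ex + 3.34·ey = (-5.2442,1.6548)
θ=152°: B = A + 1.00·(cos152°, sin152°) = (-0.8829, 0.4695)
θ=152°: |BD| = 5.9017
θ=152°: circle(B,3.00) ∩ circle(D,4.00): a=2.3578, h=1.8550
θ=152°:   candidates: C₊=(1.6149,2.1310) cross=10.947; C₋=(1.3198,-1.5672) cross=-10.947
θ=152°:   branch + wants cross > 0 → take C=(1.6149,2.1310) (cross=10.947)
θ=152°: ex = (C−B)/|BC| = (0.8326,0.5538); ey = (-0.5538,0.8326)
θ=152°: P = B + -3.37·ex + 3.34·ey = (-5.5387,1.3840)
θ=228°: B = A + 1.00·(cos228°, sin228°) = (-0.6691, -0.7431)
θ=228°: |BD| = 5.7176
θ=228°: circle(B,3.00) ∩ circle(D,4.00): a=2.2467, h=1.9881
θ=228°:   candidates: C₊=(1.3001,1.5201) cross=11.367; C₋=(1.8169,-2.4223) cross=-11.367
θ=228°:   branch + wants cross > 0 → take C=(1.3001,1.5201) (cross=11.367)
θ=228°: ex = (C−B)/|BC| = (0.6564,0.7544); ey = (-0.7544,0.6564)
θ=228°: P = B + -3.37·ex + 3.34·ey = (-5.4009,-1.0931)

θ=45°: -3.98 -0.01
θ=125°: -5.24 1.65
θ=152°: -5.54 1.38
θ=228°: -5.40 -1.09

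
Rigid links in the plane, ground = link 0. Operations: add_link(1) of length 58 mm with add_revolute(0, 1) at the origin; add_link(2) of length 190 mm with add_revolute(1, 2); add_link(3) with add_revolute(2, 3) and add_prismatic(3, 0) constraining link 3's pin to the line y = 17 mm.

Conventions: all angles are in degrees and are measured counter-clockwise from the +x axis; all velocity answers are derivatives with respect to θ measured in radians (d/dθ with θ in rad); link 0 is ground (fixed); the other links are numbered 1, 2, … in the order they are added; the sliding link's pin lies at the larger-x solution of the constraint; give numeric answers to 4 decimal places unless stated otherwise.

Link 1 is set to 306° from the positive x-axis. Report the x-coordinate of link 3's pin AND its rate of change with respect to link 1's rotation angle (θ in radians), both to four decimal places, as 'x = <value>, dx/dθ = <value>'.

geometry: r = 58 mm, L = 190 mm, e = 17 mm
crank pin P = (r cos θ, r sin θ) = (34.091545, -46.922986)
h = r sin θ − e = -46.922986 − 17 = -63.922986
x = r cos θ + √(L² − h²) = 34.091545 + 178.924151 = 213.015696
dx/dθ = −r sin θ − h·r cos θ/√(L² − h²) (θ in radians; h = -63.922986) = 59.102634

x = 213.0157, dx/dθ = 59.1026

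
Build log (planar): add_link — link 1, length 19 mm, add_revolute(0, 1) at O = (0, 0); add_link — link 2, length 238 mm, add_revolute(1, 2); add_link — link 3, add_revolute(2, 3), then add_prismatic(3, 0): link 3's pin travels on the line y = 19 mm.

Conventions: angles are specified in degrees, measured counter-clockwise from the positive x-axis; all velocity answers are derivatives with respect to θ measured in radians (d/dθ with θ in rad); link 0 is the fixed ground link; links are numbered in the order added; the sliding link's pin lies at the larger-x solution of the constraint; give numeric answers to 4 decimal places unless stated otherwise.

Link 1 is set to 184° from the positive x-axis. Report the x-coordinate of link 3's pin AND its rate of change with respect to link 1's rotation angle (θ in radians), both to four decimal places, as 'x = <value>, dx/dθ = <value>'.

geometry: r = 19 mm, L = 238 mm, e = 19 mm
crank pin P = (r cos θ, r sin θ) = (-18.953717, -1.325373)
h = r sin θ − e = -1.325373 − 19 = -20.325373
x = r cos θ + √(L² − h²) = -18.953717 + 237.130511 = 218.176794
dx/dθ = −r sin θ − h·r cos θ/√(L² − h²) (θ in radians; h = -20.325373) = -0.299223

x = 218.1768, dx/dθ = -0.2992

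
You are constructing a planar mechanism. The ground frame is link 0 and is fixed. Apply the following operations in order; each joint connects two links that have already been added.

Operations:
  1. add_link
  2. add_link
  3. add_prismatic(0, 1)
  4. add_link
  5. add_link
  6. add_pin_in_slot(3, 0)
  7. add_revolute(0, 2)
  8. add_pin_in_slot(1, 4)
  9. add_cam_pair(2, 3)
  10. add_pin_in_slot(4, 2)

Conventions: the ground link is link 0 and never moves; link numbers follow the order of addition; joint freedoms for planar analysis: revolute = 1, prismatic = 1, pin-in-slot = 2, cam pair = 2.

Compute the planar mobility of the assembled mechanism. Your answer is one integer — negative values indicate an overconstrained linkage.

L=1 J1=0 J2=0
add link → L=2 J1=0 J2=0
add link → L=3 J1=0 J2=0
P@0,1 dof=1 J1 → L=3 J1=1 J2=0
add link → L=4 J1=1 J2=0
add link → L=5 J1=1 J2=0
PS@3,0 dof=2 J2 → L=5 J1=1 J2=1
R@0,2 dof=1 J1 → L=5 J1=2 J2=1
PS@1,4 dof=2 J2 → L=5 J1=2 J2=2
C@2,3 dof=2 J2 → L=5 J1=2 J2=3
PS@4,2 dof=2 J2 → L=5 J1=2 J2=4
M=3(L−1)−2J1−J2=3·4−2·2−4=4

M = 4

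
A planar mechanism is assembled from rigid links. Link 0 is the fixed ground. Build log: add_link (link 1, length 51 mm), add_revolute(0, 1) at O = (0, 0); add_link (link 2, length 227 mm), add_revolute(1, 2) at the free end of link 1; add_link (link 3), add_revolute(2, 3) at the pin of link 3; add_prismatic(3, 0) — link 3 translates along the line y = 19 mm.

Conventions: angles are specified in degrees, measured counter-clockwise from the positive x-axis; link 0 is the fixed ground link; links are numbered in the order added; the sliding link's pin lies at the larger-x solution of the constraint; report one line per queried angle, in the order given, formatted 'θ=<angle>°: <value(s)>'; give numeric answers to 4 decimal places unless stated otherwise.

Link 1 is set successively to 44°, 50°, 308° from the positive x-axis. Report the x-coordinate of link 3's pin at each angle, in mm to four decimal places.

geometry: r = 51 mm, L = 227 mm, e = 19 mm
θ=44°: crank pin P = (r cos θ, r sin θ) = (36.686330, 35.427577)
θ=44°: h = r sin θ − e = 35.427577 − 19 = 16.427577
θ=44°: x = r cos θ + √(L² − h²) = 36.686330 + 226.404803 = 263.091133
θ=50°: crank pin P = (r cos θ, r sin θ) = (32.782168, 39.068267)
θ=50°: h = r sin θ − e = 39.068267 − 19 = 20.068267
θ=50°: x = r cos θ + √(L² − h²) = 32.782168 + 226.111178 = 258.893346
θ=308°: crank pin P = (r cos θ, r sin θ) = (31.398735, -40.188548)
θ=308°: h = r sin θ − e = -40.188548 − 19 = -59.188548
θ=308°: x = r cos θ + √(L² − h²) = 31.398735 + 219.147703 = 250.546438

θ=44°: 263.0911
θ=50°: 258.8933
θ=308°: 250.5464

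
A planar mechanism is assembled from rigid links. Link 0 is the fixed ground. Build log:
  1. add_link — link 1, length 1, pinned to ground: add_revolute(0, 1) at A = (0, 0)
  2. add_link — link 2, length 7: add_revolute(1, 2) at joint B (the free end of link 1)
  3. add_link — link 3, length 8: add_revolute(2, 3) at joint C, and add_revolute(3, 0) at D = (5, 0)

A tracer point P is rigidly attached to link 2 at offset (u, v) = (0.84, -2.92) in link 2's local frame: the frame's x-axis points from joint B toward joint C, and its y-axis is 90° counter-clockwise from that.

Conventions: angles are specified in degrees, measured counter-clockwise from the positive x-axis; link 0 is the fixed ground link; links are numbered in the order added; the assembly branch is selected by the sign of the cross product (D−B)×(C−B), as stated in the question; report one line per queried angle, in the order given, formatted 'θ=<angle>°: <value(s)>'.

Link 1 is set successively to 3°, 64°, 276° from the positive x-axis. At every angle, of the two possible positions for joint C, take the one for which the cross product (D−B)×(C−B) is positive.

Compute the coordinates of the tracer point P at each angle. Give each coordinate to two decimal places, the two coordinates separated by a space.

A=(0,0), D=(5.00,0)
θ=3°: B = A + 1.00·(cos3°, sin3°) = (0.9986, 0.0523)
θ=3°: |BD| = 4.0017
θ=3°: circle(B,7.00) ∩ circle(D,8.00): a=0.1267, h=6.9989
θ=3°:   candidates: C₊=(1.2168,7.0489) cross=28.007; C₋=(1.0337,-6.9476) cross=-28.007
θ=3°:   branch + wants cross > 0 → take C=(1.2168,7.0489) (cross=28.007)
θ=3°: ex = (C−B)/|BC| = (0.0312,0.9995); ey = (-0.9995,0.0312)
θ=3°: P = B + 0.84·ex + -2.92·ey = (3.9434,0.8009)
θ=64°: B = A + 1.00·(cos64°, sin64°) = (0.4384, 0.8988)
θ=64°: |BD| = 4.6493
θ=64°: circle(B,7.00) ∩ circle(D,8.00): a=0.7115, h=6.9637
θ=64°:   candidates: C₊=(2.4827,7.5936) cross=32.377; C₋=(-0.2097,-6.0711) cross=-32.377
θ=64°:   branch + wants cross > 0 → take C=(2.4827,7.5936) (cross=32.377)
θ=64°: ex = (C−B)/|BC| = (0.2920,0.9564); ey = (-0.9564,0.2920)
θ=64°: P = B + 0.84·ex + -2.92·ey = (3.4764,0.8494)
θ=276°: B = A + 1.00·(cos276°, sin276°) = (0.1045, -0.9945)
θ=276°: |BD| = 4.9955
θ=276°: circle(B,7.00) ∩ circle(D,8.00): a=0.9964, h=6.9287
θ=276°:   candidates: C₊=(-0.2984,5.9939) cross=34.612; C₋=(2.4604,-7.5862) cross=-34.612
θ=276°:   branch + wants cross > 0 → take C=(-0.2984,5.9939) (cross=34.612)
θ=276°: ex = (C−B)/|BC| = (-0.0576,0.9983); ey = (-0.9983,-0.0576)
θ=276°: P = B + 0.84·ex + -2.92·ey = (2.9713,0.0122)

θ=3°: 3.94 0.80
θ=64°: 3.48 0.85
θ=276°: 2.97 0.01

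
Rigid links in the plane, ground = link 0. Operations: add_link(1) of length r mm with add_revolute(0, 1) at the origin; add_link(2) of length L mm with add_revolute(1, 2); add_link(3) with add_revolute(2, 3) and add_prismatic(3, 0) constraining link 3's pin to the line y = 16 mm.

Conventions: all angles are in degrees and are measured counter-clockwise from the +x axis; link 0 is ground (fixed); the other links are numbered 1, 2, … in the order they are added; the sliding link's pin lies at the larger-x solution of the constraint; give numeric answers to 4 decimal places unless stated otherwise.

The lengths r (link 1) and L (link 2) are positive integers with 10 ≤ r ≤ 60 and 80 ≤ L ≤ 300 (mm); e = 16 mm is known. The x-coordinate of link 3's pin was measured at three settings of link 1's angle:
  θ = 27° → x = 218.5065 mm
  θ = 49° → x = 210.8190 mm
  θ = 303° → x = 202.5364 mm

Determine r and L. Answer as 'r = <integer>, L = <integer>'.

constraint per measurement: (x − r cos θ)² + (r sin θ − e)² = L²
subtracting the θ₁ and θ₂ equations cancels the r² and L² terms:
r = (x₁² − x₂²) / (2[(x₁cos θ₁ + e sin θ₁) − (x₂cos θ₂ + e sin θ₂)]) = 31.9999 → r = 32
L² = (x₁ − r cos θ₁)² + (r sin θ₁ − e)² = 36099.9984 → L = 190.0000 → L = 190
check at θ₃=303°: x = 202.5364 (printed 202.5364) ✓

r = 32, L = 190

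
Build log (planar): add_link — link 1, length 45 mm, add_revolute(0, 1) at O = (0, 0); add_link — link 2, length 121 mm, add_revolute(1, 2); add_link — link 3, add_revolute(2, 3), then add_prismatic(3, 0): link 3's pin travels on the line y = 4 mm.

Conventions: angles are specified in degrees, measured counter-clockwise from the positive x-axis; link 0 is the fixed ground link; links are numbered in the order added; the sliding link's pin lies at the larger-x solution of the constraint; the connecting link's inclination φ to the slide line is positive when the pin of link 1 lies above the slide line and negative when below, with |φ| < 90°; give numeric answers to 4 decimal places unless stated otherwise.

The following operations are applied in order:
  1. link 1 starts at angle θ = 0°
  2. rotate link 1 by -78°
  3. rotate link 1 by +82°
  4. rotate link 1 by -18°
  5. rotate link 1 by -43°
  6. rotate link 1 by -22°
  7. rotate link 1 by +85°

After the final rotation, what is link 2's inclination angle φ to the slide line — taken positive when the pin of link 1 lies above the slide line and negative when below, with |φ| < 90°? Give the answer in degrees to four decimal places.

geometry: r = 45 mm, L = 121 mm, e = 4 mm; θ starts at 0°
rotate link 1 by -78°: θ ← 0° -78° = -78°
rotate link 1 by +82°: θ ← -78° +82° = 4°
rotate link 1 by -18°: θ ← 4° -18° = -14°
rotate link 1 by -43°: θ ← -14° -43° = -57°
rotate link 1 by -22°: θ ← -57° -22° = -79°
rotate link 1 by +85°: θ ← -79° +85° = 6°
h = r sin θ − e = 4.703781 − 4 = 0.703781
sin φ = h / L = 0.703781 / 121 = 0.00581637
φ = arcsin(0.00581637) = 0.333255°

0.3333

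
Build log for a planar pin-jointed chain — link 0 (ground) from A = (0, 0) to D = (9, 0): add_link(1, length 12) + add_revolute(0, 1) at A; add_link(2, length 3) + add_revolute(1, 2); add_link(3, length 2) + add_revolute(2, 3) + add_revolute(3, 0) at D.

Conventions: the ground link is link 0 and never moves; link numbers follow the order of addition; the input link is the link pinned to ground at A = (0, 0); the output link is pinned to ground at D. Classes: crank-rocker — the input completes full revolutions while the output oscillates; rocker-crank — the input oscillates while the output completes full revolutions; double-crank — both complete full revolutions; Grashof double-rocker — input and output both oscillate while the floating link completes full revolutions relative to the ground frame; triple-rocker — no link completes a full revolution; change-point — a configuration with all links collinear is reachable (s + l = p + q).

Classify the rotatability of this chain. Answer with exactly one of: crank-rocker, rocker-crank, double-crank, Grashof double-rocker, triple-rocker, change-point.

lengths: ground=9, input=12, coupler=3, output=2
sorted: s=2 (shortest), l=12 (longest), p+q=12
s + l = 14 vs p + q = 12
s + l > p + q → non-Grashof → no link fully rotates → triple-rocker

triple-rocker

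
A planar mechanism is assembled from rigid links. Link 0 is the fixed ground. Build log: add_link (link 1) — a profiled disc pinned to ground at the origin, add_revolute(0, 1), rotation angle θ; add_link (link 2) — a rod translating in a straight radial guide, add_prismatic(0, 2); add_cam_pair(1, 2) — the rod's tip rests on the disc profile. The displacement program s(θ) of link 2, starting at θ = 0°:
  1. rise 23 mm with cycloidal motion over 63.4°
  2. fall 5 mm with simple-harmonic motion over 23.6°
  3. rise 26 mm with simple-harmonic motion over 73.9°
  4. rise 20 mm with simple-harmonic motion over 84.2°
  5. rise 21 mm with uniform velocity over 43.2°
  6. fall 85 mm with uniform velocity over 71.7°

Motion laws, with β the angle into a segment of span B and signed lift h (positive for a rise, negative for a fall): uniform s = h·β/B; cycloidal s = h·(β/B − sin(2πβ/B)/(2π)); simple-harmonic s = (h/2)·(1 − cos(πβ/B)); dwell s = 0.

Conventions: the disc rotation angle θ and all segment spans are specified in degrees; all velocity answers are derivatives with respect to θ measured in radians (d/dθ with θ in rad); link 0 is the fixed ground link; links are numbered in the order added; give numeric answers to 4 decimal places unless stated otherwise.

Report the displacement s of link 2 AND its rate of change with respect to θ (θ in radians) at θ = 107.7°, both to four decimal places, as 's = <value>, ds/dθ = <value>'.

seg 1 [0°–63.4°] cycloidal, h=23: full span → s += 23 → s = 23.0000
seg 2 [63.4°–87°] simple-harmonic, h=-5: full span → s += -5 → s = 18.0000
seg 3 [87°–160.9°] simple-harmonic, h=26: θ=107.7° here. β=20.7, B=73.9. 26/2·(1 − cos(π·0.2801)) = 4.7169 → s = 22.7169
velocity in seg [87°–160.9°] (simple-harmonic), θ in radians: β = 20.7° = 0.3613 rad, B = 73.9° = 1.2898 rad; ds/dθ = (πh/(2B)) sin(πβ/B) = (π·26/(2·1.2898)) sin(π·0.2801) = 24.404711 mm/rad

s = 22.7169, ds/dθ = 24.4047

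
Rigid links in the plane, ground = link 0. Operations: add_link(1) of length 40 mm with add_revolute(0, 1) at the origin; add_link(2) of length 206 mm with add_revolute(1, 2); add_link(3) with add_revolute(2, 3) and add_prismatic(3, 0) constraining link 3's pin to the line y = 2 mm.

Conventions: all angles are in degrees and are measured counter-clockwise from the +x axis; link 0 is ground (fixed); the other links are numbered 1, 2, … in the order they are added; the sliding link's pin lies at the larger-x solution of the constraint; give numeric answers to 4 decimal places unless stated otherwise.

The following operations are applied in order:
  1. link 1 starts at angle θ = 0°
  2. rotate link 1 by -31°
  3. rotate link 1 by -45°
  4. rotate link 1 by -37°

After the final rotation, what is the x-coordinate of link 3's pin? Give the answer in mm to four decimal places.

geometry: r = 40 mm, L = 206 mm, e = 2 mm; θ starts at 0°
rotate link 1 by -31°: θ ← 0° -31° = -31°
rotate link 1 by -45°: θ ← -31° -45° = -76°
rotate link 1 by -37°: θ ← -76° -37° = -113°
crank pin P = (r cos θ, r sin θ) = (-15.629245, -36.820194)
h = r sin θ − e = -36.820194 − 2 = -38.820194
x = r cos θ + √(L² − h²) = -15.629245 + 202.309151 = 186.679906

186.6799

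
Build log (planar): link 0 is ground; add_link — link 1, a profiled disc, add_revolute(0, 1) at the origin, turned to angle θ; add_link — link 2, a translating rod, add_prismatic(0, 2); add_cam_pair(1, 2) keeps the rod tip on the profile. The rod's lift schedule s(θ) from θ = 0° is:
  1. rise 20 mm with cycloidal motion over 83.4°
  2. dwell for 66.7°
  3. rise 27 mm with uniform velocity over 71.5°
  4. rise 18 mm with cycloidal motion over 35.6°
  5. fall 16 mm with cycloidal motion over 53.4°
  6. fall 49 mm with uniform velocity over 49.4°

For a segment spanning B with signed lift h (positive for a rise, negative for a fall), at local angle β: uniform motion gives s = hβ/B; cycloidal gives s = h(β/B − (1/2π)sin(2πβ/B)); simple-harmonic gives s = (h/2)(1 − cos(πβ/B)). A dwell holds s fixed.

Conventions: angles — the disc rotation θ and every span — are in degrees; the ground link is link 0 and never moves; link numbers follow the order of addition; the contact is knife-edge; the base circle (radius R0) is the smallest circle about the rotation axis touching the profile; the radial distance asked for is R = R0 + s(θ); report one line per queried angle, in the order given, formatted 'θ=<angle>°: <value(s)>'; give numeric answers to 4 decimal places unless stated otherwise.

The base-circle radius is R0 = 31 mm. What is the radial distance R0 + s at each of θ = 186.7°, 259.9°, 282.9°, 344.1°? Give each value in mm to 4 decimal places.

seg 1 [0°–83.4°] cycloidal, h=20: full span → s += 20 → s = 20.0000
seg 2 [83.4°–150.1°] dwell: s stays 20.0000
seg 3 [150.1°–221.6°] uniform, h=27: θ=186.7° here. β=36.6, B=71.5. 27·36.6/71.5 = 13.8210 → s = 33.8210
seg 3 [150.1°–221.6°] uniform, h=27: full span → s += 27 → s = 47.0000
seg 4 [221.6°–257.2°] cycloidal, h=18: full span → s += 18 → s = 65.0000
seg 5 [257.2°–310.6°] cycloidal, h=-16: θ=259.9° here. β=2.7, B=53.4. -16·(0.0506 − sin(2π·0.0506)/(2π)) = -0.0135 → s = 64.9865
seg 5 [257.2°–310.6°] cycloidal, h=-16: θ=282.9° here. β=25.7, B=53.4. -16·(0.4813 − sin(2π·0.4813)/(2π)) = -7.4014 → s = 57.5986
seg 5 [257.2°–310.6°] cycloidal, h=-16: full span → s += -16 → s = 49.0000
seg 6 [310.6°–360°] uniform, h=-49: θ=344.1° here. β=33.5, B=49.4. -49·33.5/49.4 = -33.2287 → s = 15.7713
θ=186.7°: R = R0 + s = 31 + 33.8210 = 64.8210
θ=259.9°: R = R0 + s = 31 + 64.9865 = 95.9865
θ=282.9°: R = R0 + s = 31 + 57.5986 = 88.5986
θ=344.1°: R = R0 + s = 31 + 15.7713 = 46.7713

θ=186.7°: 64.8210
θ=259.9°: 95.9865
θ=282.9°: 88.5986
θ=344.1°: 46.7713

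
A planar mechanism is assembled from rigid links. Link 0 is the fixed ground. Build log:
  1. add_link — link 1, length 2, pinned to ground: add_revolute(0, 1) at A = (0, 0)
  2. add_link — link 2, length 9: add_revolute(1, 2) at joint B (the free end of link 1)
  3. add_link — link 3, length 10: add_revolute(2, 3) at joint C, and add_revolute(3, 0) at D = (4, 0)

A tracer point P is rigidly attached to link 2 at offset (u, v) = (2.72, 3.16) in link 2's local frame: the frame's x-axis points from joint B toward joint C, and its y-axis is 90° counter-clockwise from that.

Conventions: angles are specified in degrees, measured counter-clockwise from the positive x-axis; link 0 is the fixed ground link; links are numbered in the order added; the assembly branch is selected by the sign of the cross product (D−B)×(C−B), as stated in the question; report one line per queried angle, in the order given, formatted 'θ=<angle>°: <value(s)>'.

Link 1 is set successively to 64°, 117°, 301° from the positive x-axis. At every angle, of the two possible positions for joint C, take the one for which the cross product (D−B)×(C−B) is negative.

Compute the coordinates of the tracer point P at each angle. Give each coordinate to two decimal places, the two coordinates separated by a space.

A=(0,0), D=(4.00,0)
θ=64°: B = A + 2.00·(cos64°, sin64°) = (0.8767, 1.7976)
θ=64°: |BD| = 3.6036
θ=64°: circle(B,9.00) ∩ circle(D,10.00): a=-0.8344, h=8.9612
θ=64°:   candidates: C₊=(4.6237,9.9805) cross=32.293; C₋=(-4.3166,-5.5529) cross=-32.293
θ=64°:   branch - wants cross < 0 → take C=(-4.3166,-5.5529) (cross=-32.293)
θ=64°: ex = (C−B)/|BC| = (-0.5770,-0.8167); ey = (0.8167,-0.5770)
θ=64°: P = B + 2.72·ex + 3.16·ey = (1.8880,-2.2473)
θ=117°: B = A + 2.00·(cos117°, sin117°) = (-0.9080, 1.7820)
θ=117°: |BD| = 5.2215
θ=117°: circle(B,9.00) ∩ circle(D,10.00): a=0.7913, h=8.9651
θ=117°:   candidates: C₊=(2.8955,9.9388) cross=46.811; C₋=(-3.2238,-6.9149) cross=-46.811
θ=117°:   branch - wants cross < 0 → take C=(-3.2238,-6.9149) (cross=-46.811)
θ=117°: ex = (C−B)/|BC| = (-0.2573,-0.9663); ey = (0.9663,-0.2573)
θ=117°: P = B + 2.72·ex + 3.16·ey = (1.4457,-1.6595)
θ=301°: B = A + 2.00·(cos301°, sin301°) = (1.0301, -1.7143)
θ=301°: |BD| = 3.4292
θ=301°: circle(B,9.00) ∩ circle(D,10.00): a=-1.0557, h=8.9379
θ=301°:   candidates: C₊=(-4.3525,5.4987) cross=30.650; C₋=(4.5840,-9.9829) cross=-30.650
θ=301°:   branch - wants cross < 0 → take C=(4.5840,-9.9829) (cross=-30.650)
θ=301°: ex = (C−B)/|BC| = (0.3949,-0.9187); ey = (0.9187,0.3949)
θ=301°: P = B + 2.72·ex + 3.16·ey = (5.0073,-2.9655)

θ=64°: 1.89 -2.25
θ=117°: 1.45 -1.66
θ=301°: 5.01 -2.97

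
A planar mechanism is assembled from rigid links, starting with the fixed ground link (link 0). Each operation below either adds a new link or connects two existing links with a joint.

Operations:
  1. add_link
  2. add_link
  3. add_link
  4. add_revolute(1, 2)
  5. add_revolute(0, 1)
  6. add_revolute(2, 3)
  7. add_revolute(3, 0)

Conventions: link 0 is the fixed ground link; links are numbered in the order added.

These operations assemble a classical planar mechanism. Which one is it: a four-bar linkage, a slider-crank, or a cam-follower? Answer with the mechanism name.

links: 4 (incl. ground); joints: 4 revolute, 0 prismatic, 0 higher (cam) pair, forming one closed loop
4 links in a single 4R loop → four-bar linkage

four-bar linkage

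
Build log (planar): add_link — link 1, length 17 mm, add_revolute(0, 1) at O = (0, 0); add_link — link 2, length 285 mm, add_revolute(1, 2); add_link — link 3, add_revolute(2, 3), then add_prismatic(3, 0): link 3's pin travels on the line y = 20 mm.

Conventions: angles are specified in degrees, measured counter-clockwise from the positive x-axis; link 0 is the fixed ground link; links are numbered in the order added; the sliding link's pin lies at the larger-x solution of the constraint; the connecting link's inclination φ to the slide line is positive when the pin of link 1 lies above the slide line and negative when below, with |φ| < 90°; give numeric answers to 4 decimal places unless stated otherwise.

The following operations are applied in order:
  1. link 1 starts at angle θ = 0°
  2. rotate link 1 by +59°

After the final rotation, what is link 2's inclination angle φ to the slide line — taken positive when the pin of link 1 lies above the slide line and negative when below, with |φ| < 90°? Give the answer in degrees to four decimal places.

geometry: r = 17 mm, L = 285 mm, e = 20 mm; θ starts at 0°
rotate link 1 by +59°: θ ← 0° +59° = 59°
h = r sin θ − e = 14.571844 − 20 = -5.428156
sin φ = h / L = -5.428156 / 285 = -0.01904616
φ = arcsin(-0.01904616) = -1.091331°

-1.0913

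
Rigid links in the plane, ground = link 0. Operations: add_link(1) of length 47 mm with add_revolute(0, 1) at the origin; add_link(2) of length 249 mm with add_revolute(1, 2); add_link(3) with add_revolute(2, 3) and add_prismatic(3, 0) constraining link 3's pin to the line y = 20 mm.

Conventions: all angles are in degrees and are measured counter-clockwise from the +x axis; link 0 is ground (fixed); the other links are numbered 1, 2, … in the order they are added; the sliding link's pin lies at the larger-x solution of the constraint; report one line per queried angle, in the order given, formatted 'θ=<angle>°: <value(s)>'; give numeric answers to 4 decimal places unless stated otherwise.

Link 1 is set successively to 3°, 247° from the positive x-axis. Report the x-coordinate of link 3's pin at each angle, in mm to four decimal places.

geometry: r = 47 mm, L = 249 mm, e = 20 mm
θ=3°: crank pin P = (r cos θ, r sin θ) = (46.935588, 2.459790)
θ=3°: h = r sin θ − e = 2.459790 − 20 = -17.540210
θ=3°: x = r cos θ + √(L² − h²) = 46.935588 + 248.381443 = 295.317031
θ=247°: crank pin P = (r cos θ, r sin θ) = (-18.364363, -43.263728)
θ=247°: h = r sin θ − e = -43.263728 − 20 = -63.263728
θ=247°: x = r cos θ + √(L² − h²) = -18.364363 + 240.829194 = 222.464831

θ=3°: 295.3170
θ=247°: 222.4648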